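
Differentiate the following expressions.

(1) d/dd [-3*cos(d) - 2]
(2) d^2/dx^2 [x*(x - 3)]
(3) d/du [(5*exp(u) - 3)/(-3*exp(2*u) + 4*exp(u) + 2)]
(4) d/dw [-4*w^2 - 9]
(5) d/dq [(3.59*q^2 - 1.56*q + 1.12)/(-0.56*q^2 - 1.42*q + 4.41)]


(1) = 3*sin(d)
(2) = 2
(3) = (15*exp(2*u) - 18*exp(u) + 22)*exp(u)/(9*exp(4*u) - 24*exp(3*u) + 4*exp(2*u) + 16*exp(u) + 4)
(4) = -8*w
(5) = (-5.9714*q^2 + 32.9182*q - 5.2892)/(0.3136*q^4 + 1.5904*q^3 - 2.9228*q^2 - 12.5244*q + 19.4481)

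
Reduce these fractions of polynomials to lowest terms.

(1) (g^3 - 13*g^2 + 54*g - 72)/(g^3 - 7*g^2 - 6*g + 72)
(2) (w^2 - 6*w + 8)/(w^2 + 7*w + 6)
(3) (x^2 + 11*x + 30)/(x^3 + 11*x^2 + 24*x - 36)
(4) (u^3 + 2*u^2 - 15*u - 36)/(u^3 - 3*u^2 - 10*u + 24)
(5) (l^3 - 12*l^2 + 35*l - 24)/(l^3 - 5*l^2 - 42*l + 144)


(1) = (g - 3)/(g + 3)
(2) = (w^2 - 6*w + 8)/(w^2 + 7*w + 6)
(3) = (x + 5)/(x^2 + 5*x - 6)
(4) = (u + 3)/(u - 2)
(5) = (l - 1)/(l + 6)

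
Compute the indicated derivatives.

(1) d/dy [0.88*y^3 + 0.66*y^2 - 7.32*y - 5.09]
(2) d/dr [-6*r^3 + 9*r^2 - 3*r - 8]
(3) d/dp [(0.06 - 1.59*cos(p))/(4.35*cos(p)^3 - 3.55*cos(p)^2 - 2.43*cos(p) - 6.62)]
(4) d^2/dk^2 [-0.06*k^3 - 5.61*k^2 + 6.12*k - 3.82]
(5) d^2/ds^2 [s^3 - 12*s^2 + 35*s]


(1) = 2.64*y^2 + 1.32*y - 7.32
(2) = -18*r^2 + 18*r - 3
(3) = (-13.833*cos(p)^3 + 6.4275*cos(p)^2 - 0.426*cos(p) - 10.6716)*sin(p)/(18.9225*cos(p)^6 - 30.885*cos(p)^5 - 8.5385*cos(p)^4 - 40.341*cos(p)^3 + 52.9069*cos(p)^2 + 32.1732*cos(p) + 43.8244)
(4) = -0.36*k - 11.22
(5) = 6*s - 24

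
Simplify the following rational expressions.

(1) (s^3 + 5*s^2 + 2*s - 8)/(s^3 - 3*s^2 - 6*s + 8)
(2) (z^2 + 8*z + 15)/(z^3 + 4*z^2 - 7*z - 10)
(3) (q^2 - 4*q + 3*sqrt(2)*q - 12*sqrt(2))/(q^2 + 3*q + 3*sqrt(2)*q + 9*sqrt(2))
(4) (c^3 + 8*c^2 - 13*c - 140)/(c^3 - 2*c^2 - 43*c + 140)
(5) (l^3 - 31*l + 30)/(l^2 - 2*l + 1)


(1) = (s + 4)/(s - 4)
(2) = (z + 3)/(z^2 - z - 2)
(3) = (q - 4)/(q + 3)
(4) = (c + 5)/(c - 5)
(5) = (l^2 + l - 30)/(l - 1)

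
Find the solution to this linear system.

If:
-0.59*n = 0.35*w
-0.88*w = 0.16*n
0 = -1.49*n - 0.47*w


Then:
n = 0.00
w = 0.00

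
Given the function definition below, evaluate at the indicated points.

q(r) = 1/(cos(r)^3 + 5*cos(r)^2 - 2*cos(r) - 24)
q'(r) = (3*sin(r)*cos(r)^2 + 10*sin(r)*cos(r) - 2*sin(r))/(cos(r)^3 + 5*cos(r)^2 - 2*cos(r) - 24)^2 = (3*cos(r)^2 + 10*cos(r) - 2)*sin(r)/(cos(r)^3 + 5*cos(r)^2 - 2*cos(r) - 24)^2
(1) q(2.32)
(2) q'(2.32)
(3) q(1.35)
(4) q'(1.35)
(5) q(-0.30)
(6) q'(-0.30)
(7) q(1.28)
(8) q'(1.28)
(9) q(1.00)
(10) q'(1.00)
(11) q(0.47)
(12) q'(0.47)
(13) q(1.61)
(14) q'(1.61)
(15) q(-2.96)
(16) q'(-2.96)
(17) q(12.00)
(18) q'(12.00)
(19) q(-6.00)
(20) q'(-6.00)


(1) = -0.05
(2) = -0.01
(3) = -0.04
(4) = 0.00
(5) = -0.05
(6) = -0.01
(7) = -0.04
(8) = 0.00
(9) = -0.04
(10) = 0.01
(11) = -0.05
(12) = 0.01
(13) = -0.04
(14) = -0.00
(15) = -0.06
(16) = 0.00
(17) = -0.05
(18) = -0.01
(19) = -0.05
(20) = 0.01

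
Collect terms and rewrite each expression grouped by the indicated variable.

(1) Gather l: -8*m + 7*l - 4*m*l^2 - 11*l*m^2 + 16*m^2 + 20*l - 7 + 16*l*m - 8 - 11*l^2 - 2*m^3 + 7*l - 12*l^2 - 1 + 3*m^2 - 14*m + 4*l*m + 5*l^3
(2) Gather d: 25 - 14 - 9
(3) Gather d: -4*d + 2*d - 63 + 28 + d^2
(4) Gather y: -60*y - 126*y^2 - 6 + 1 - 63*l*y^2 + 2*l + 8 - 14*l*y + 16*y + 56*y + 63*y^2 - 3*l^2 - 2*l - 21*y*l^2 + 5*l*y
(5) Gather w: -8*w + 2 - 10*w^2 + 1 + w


(1) = 5*l^3 + l^2*(-4*m - 23) + l*(-11*m^2 + 20*m + 34) - 2*m^3 + 19*m^2 - 22*m - 16
(2) = 2
(3) = d^2 - 2*d - 35
(4) = -3*l^2 + y^2*(-63*l - 63) + y*(-21*l^2 - 9*l + 12) + 3
(5) = -10*w^2 - 7*w + 3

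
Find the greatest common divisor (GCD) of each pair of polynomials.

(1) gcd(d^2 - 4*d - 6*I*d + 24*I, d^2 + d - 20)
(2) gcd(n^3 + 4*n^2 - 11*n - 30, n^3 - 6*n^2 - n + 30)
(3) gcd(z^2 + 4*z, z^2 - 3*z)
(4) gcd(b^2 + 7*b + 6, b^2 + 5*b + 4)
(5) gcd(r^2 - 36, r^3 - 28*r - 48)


(1) = gcd((d - 4)*(d - 6*I), (d - 4)*(d + 5)) = d - 4
(2) = gcd((n - 3)*(n + 2)*(n + 5), (n - 5)*(n - 3)*(n + 2)) = n^2 - n - 6
(3) = gcd(z*(z + 4), z*(z - 3)) = z
(4) = b + 1
(5) = gcd((r - 6)*(r + 6), (r - 6)*(r + 2)*(r + 4)) = r - 6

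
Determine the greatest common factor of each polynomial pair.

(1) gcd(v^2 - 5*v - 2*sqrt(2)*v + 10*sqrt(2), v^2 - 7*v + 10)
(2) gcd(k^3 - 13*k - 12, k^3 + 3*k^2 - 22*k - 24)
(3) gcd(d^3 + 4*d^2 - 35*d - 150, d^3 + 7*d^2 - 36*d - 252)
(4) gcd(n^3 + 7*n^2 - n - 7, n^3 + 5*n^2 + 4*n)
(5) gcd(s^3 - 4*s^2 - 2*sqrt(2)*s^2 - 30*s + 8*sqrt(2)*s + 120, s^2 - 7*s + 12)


(1) = v - 5
(2) = k^2 - 3*k - 4
(3) = d - 6
(4) = gcd((n - 1)*(n + 1)*(n + 7), n*(n + 1)*(n + 4)) = n + 1
(5) = gcd((s - 4)*(s - 5*sqrt(2))*(s + 3*sqrt(2)), (s - 4)*(s - 3)) = s - 4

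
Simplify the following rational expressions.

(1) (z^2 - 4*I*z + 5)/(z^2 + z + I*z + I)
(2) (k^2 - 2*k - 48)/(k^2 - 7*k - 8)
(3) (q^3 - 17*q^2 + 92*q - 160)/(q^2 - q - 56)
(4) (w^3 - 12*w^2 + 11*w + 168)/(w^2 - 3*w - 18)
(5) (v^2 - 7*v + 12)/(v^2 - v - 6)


(1) = (z - 5*I)/(z + 1)
(2) = (k + 6)/(k + 1)
(3) = (q^2 - 9*q + 20)/(q + 7)
(4) = (w^2 - 15*w + 56)/(w - 6)
(5) = (v - 4)/(v + 2)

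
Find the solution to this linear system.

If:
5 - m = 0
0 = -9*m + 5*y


Then:
m = 5
y = 9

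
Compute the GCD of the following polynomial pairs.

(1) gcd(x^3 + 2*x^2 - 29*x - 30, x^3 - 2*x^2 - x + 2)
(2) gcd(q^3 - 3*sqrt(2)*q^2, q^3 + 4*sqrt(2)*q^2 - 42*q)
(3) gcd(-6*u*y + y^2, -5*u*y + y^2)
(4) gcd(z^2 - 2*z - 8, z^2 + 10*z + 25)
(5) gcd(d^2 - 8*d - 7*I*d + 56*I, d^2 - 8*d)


(1) = gcd((x - 5)*(x + 1)*(x + 6), (x - 2)*(x - 1)*(x + 1)) = x + 1
(2) = gcd(q^2*(q - 3*sqrt(2)), q*(q - 3*sqrt(2))*(q + 7*sqrt(2))) = q^2 - 3*sqrt(2)*q
(3) = gcd(y*(-6*u + y), y*(-5*u + y)) = y
(4) = 1
(5) = gcd((d - 8)*(d - 7*I), d*(d - 8)) = d - 8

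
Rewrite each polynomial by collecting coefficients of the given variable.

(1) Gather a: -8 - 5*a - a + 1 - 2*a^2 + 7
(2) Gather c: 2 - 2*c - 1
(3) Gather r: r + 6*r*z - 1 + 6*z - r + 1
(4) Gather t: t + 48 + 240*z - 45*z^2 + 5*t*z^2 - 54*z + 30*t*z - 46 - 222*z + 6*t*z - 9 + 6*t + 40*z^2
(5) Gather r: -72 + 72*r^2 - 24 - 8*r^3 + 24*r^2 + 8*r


(1) = -2*a^2 - 6*a
(2) = 1 - 2*c
(3) = 6*r*z + 6*z
(4) = t*(5*z^2 + 36*z + 7) - 5*z^2 - 36*z - 7
(5) = -8*r^3 + 96*r^2 + 8*r - 96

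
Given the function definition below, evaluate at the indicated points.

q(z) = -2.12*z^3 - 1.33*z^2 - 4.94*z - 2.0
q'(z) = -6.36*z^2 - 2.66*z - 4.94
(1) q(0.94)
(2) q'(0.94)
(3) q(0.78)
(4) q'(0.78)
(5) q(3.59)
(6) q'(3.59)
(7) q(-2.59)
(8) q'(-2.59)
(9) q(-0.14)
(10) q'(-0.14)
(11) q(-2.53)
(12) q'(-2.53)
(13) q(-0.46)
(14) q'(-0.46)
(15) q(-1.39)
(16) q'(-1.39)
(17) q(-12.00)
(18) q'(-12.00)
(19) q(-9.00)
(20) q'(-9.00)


(1) = -9.58
(2) = -13.06
(3) = -7.67
(4) = -10.88
(5) = -134.96
(6) = -96.46
(7) = 38.71
(8) = -40.71
(9) = -1.33
(10) = -4.69
(11) = 36.32
(12) = -38.92
(13) = 0.20
(14) = -5.06
(15) = 7.99
(16) = -13.53
(17) = 3529.12
(18) = -888.86
(19) = 1480.21
(20) = -496.16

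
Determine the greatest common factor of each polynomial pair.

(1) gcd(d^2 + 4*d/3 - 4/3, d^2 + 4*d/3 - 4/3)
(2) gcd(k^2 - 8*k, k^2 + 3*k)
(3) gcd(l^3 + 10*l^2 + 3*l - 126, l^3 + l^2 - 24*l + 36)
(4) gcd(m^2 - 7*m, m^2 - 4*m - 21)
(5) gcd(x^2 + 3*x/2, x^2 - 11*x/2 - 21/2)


(1) = d^2 + 4*d/3 - 4/3
(2) = k
(3) = gcd((l - 3)*(l + 6)*(l + 7), (l - 3)*(l - 2)*(l + 6)) = l^2 + 3*l - 18
(4) = gcd(m*(m - 7), (m - 7)*(m + 3)) = m - 7
(5) = x + 3/2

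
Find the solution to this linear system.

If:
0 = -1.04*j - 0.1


Then:
j = -0.10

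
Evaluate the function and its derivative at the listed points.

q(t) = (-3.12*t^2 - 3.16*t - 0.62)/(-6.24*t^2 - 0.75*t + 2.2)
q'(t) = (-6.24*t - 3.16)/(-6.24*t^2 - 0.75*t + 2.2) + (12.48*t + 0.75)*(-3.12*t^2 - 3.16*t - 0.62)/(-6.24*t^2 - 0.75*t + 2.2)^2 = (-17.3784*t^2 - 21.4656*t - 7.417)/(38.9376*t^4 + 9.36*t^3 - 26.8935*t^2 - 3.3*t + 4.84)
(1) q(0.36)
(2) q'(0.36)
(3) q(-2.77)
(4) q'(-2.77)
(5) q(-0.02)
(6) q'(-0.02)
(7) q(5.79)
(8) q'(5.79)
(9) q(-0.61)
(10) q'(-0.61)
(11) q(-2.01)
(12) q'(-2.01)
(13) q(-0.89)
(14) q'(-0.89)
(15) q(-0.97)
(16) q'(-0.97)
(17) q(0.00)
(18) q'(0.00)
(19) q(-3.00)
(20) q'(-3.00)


(1) = -1.93
(2) = -13.84
(3) = 0.36
(4) = -0.04
(5) = -0.25
(6) = -1.43
(7) = 0.58
(8) = -0.02
(9) = 0.44
(10) = -7.01
(11) = 0.32
(12) = -0.07
(13) = 0.13
(14) = -0.48
(15) = 0.17
(16) = -0.34
(17) = -0.28
(18) = -1.53
(19) = 0.37
(20) = -0.04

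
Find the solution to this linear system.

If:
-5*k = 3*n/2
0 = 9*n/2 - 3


Then:
k = -1/5
n = 2/3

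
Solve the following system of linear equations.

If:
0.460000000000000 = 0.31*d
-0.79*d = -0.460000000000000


Then:
No Solution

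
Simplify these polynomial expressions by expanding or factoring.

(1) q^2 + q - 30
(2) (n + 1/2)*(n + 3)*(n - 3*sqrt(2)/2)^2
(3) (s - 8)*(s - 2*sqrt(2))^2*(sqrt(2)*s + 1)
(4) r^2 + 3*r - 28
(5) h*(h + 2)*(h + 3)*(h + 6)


(1) = (q - 5)*(q + 6)
(2) = n^4 - 3*sqrt(2)*n^3 + 7*n^3/2 - 21*sqrt(2)*n^2/2 + 6*n^2 - 9*sqrt(2)*n/2 + 63*n/4 + 27/4
(3) = sqrt(2)*s^4 - 8*sqrt(2)*s^3 - 7*s^3 + 4*sqrt(2)*s^2 + 56*s^2 - 32*sqrt(2)*s + 8*s - 64
(4) = (r - 4)*(r + 7)
(5) = h^4 + 11*h^3 + 36*h^2 + 36*h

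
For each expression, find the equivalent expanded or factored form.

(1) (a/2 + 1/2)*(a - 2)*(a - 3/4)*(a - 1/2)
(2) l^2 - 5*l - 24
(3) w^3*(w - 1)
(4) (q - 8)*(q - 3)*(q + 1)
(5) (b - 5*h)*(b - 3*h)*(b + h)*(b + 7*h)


(1) = a^4/2 - 9*a^3/8 - 3*a^2/16 + 17*a/16 - 3/8
(2) = (l - 8)*(l + 3)
(3) = w^4 - w^3
(4) = q^3 - 10*q^2 + 13*q + 24
(5) = b^4 - 42*b^2*h^2 + 64*b*h^3 + 105*h^4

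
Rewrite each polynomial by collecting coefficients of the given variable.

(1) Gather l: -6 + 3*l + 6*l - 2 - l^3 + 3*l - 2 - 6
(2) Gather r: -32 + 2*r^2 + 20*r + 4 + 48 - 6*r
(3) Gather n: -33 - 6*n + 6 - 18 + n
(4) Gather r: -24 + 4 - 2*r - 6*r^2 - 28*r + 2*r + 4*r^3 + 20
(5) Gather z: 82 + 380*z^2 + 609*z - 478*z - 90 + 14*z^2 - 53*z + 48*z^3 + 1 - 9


(1) = -l^3 + 12*l - 16
(2) = 2*r^2 + 14*r + 20
(3) = -5*n - 45
(4) = 4*r^3 - 6*r^2 - 28*r
(5) = 48*z^3 + 394*z^2 + 78*z - 16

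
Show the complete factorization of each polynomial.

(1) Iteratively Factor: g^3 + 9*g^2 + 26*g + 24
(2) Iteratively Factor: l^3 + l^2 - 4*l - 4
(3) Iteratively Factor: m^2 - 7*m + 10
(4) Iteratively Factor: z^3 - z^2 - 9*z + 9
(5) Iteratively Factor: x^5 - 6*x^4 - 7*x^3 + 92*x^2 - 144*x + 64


(1) = (g + 4)*(g^2 + 5*g + 6) = (g + 3)*(g + 4)*(g + 2)
(2) = (l + 1)*(l^2 - 4) = (l + 1)*(l + 2)*(l - 2)
(3) = (m - 2)*(m - 5)
(4) = (z + 3)*(z^2 - 4*z + 3) = (z - 3)*(z + 3)*(z - 1)
(5) = (x - 4)*(x^4 - 2*x^3 - 15*x^2 + 32*x - 16) = (x - 4)*(x - 1)*(x^3 - x^2 - 16*x + 16) = (x - 4)^2*(x - 1)*(x^2 + 3*x - 4) = (x - 4)^2*(x - 1)^2*(x + 4)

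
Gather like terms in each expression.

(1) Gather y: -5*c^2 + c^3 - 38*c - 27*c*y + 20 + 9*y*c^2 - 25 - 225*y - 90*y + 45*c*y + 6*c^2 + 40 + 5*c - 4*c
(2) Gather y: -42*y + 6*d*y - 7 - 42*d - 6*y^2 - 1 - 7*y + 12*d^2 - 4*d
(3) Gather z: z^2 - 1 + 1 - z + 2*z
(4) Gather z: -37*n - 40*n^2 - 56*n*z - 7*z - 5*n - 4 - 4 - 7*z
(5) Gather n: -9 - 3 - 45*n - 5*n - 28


(1) = c^3 + c^2 - 37*c + y*(9*c^2 + 18*c - 315) + 35
(2) = 12*d^2 - 46*d - 6*y^2 + y*(6*d - 49) - 8
(3) = z^2 + z
(4) = -40*n^2 - 42*n + z*(-56*n - 14) - 8
(5) = -50*n - 40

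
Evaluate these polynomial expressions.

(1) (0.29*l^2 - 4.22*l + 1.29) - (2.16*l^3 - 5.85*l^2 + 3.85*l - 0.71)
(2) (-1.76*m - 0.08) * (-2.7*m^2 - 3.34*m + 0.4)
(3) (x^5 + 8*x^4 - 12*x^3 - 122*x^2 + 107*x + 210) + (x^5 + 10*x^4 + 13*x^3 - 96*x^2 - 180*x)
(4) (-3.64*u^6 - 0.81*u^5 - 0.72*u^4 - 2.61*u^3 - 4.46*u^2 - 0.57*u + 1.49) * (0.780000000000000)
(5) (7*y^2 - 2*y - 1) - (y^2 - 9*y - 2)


(1) = -2.16*l^3 + 6.14*l^2 - 8.07*l + 2.0
(2) = 4.752*m^3 + 6.0944*m^2 - 0.4368*m - 0.032
(3) = 2*x^5 + 18*x^4 + x^3 - 218*x^2 - 73*x + 210
(4) = -2.8392*u^6 - 0.6318*u^5 - 0.5616*u^4 - 2.0358*u^3 - 3.4788*u^2 - 0.4446*u + 1.1622
(5) = 6*y^2 + 7*y + 1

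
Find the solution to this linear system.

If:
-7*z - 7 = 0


Then:
z = -1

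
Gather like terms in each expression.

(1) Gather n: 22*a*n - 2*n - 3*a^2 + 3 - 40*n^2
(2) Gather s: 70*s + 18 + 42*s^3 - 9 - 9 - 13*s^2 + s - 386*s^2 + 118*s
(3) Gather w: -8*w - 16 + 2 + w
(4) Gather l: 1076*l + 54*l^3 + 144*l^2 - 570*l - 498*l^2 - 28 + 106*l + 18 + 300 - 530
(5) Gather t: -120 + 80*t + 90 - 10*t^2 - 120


(1) = -3*a^2 - 40*n^2 + n*(22*a - 2) + 3
(2) = 42*s^3 - 399*s^2 + 189*s
(3) = -7*w - 14
(4) = 54*l^3 - 354*l^2 + 612*l - 240
(5) = -10*t^2 + 80*t - 150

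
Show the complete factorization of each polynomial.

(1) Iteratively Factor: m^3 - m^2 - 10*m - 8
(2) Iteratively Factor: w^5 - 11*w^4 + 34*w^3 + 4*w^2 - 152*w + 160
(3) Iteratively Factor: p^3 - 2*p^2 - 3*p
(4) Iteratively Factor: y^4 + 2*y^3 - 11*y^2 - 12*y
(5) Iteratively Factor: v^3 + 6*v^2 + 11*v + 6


(1) = (m - 4)*(m^2 + 3*m + 2) = (m - 4)*(m + 2)*(m + 1)
(2) = (w + 2)*(w^4 - 13*w^3 + 60*w^2 - 116*w + 80) = (w - 4)*(w + 2)*(w^3 - 9*w^2 + 24*w - 20) = (w - 4)*(w - 2)*(w + 2)*(w^2 - 7*w + 10) = (w - 5)*(w - 4)*(w - 2)*(w + 2)*(w - 2)
(3) = (p - 3)*(p^2 + p) = (p - 3)*(p + 1)*(p)
(4) = (y)*(y^3 + 2*y^2 - 11*y - 12) = y*(y + 4)*(y^2 - 2*y - 3) = y*(y + 1)*(y + 4)*(y - 3)
(5) = (v + 1)*(v^2 + 5*v + 6) = (v + 1)*(v + 2)*(v + 3)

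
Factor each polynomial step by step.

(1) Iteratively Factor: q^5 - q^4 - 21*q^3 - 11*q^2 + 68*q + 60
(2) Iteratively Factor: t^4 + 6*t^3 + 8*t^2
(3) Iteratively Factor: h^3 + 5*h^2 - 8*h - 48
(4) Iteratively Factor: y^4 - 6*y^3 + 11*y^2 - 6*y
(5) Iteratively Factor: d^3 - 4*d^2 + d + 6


(1) = (q + 3)*(q^4 - 4*q^3 - 9*q^2 + 16*q + 20) = (q + 1)*(q + 3)*(q^3 - 5*q^2 - 4*q + 20) = (q - 2)*(q + 1)*(q + 3)*(q^2 - 3*q - 10) = (q - 5)*(q - 2)*(q + 1)*(q + 3)*(q + 2)
(2) = (t)*(t^3 + 6*t^2 + 8*t) = t*(t + 2)*(t^2 + 4*t) = t*(t + 2)*(t + 4)*(t)
(3) = (h + 4)*(h^2 + h - 12) = (h + 4)^2*(h - 3)
(4) = (y - 2)*(y^3 - 4*y^2 + 3*y) = (y - 2)*(y - 1)*(y^2 - 3*y) = y*(y - 2)*(y - 1)*(y - 3)
(5) = (d - 2)*(d^2 - 2*d - 3) = (d - 3)*(d - 2)*(d + 1)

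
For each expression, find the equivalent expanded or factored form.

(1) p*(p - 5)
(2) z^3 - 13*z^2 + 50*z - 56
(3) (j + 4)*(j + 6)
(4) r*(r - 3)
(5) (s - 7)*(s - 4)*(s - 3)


(1) = p^2 - 5*p
(2) = (z - 7)*(z - 4)*(z - 2)
(3) = j^2 + 10*j + 24
(4) = r^2 - 3*r
(5) = s^3 - 14*s^2 + 61*s - 84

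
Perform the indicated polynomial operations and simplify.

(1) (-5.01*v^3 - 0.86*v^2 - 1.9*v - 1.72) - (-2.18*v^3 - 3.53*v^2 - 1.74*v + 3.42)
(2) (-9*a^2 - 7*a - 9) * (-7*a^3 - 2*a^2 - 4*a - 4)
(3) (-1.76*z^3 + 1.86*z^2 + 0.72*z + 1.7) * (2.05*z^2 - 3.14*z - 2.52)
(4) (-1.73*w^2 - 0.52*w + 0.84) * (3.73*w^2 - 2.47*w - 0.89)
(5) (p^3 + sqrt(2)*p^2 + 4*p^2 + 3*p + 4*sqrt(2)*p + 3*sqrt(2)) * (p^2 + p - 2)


(1) = -2.83*v^3 + 2.67*v^2 - 0.16*v - 5.14
(2) = 63*a^5 + 67*a^4 + 113*a^3 + 82*a^2 + 64*a + 36
(3) = -3.608*z^5 + 9.3394*z^4 + 0.0708*z^3 - 3.463*z^2 - 7.1524*z - 4.284
(4) = -6.4529*w^4 + 2.3335*w^3 + 5.9573*w^2 - 1.612*w - 0.7476
(5) = p^5 + sqrt(2)*p^4 + 5*p^4 + 5*p^3 + 5*sqrt(2)*p^3 - 5*p^2 + 5*sqrt(2)*p^2 - 5*sqrt(2)*p - 6*p - 6*sqrt(2)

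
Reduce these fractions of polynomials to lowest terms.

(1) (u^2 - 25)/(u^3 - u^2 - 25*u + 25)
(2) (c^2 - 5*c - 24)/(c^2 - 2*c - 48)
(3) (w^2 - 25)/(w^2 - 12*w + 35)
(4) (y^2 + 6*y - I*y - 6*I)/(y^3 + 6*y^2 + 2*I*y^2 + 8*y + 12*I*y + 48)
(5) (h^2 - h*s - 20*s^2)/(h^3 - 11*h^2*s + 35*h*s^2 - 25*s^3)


(1) = 1/(u - 1)
(2) = (c + 3)/(c + 6)
(3) = (w + 5)/(w - 7)
(4) = (y - I)/(y^2 + 2*I*y + 8)
(5) = (h + 4*s)/(h^2 - 6*h*s + 5*s^2)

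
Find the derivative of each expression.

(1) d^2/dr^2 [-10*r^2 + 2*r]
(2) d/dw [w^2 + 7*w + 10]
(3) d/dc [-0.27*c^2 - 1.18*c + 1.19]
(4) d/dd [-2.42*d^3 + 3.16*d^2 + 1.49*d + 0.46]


(1) = -20
(2) = 2*w + 7
(3) = -0.54*c - 1.18
(4) = -7.26*d^2 + 6.32*d + 1.49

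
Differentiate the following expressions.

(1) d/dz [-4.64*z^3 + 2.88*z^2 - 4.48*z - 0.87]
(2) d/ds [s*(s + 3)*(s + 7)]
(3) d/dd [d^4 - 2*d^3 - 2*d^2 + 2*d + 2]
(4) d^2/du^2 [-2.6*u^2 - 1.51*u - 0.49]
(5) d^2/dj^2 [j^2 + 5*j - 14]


(1) = -13.92*z^2 + 5.76*z - 4.48
(2) = 3*s^2 + 20*s + 21
(3) = 4*d^3 - 6*d^2 - 4*d + 2
(4) = -5.20000000000000
(5) = 2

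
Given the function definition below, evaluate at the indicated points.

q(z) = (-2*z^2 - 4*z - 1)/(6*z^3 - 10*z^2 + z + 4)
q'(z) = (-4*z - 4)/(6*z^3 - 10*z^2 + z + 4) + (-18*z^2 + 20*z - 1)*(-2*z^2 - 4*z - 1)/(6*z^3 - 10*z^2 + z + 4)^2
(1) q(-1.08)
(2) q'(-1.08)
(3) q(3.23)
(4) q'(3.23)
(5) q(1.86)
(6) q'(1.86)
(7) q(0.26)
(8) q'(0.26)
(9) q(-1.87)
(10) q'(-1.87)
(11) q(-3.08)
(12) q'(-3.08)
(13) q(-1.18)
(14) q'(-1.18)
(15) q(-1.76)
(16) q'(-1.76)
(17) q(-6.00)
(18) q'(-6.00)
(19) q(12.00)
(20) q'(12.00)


(1) = -0.06
(2) = -0.18
(3) = -0.33
(4) = 0.23
(5) = -1.56
(6) = 2.95
(7) = -0.59
(8) = -1.84
(9) = 0.01
(10) = -0.04
(11) = 0.03
(12) = -0.01
(13) = -0.04
(14) = -0.14
(15) = 0.00
(16) = -0.05
(17) = 0.03
(18) = 0.00
(19) = -0.04
(20) = 0.00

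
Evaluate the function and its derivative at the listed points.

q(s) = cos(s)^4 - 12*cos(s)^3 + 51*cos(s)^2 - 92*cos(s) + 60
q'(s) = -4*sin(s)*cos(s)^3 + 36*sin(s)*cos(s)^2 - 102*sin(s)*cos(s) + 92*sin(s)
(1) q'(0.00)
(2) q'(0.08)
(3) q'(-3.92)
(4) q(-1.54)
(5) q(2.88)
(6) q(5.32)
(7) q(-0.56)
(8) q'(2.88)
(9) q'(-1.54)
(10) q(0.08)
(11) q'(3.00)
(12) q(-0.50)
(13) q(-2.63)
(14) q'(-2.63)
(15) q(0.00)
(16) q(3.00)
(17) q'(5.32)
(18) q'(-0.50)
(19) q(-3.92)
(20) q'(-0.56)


(1) = 0.00
(2) = 1.77
(3) = 129.42
(4) = 57.22
(5) = 208.15
(6) = 21.97
(7) = 11.88
(8) = 58.89
(9) = -88.85
(10) = 8.07
(11) = 32.76
(12) = 11.02
(13) = 187.53
(14) = -103.28
(15) = 8.00
(16) = 213.67
(17) = -36.75
(18) = -13.19
(19) = 155.95
(20) = -15.40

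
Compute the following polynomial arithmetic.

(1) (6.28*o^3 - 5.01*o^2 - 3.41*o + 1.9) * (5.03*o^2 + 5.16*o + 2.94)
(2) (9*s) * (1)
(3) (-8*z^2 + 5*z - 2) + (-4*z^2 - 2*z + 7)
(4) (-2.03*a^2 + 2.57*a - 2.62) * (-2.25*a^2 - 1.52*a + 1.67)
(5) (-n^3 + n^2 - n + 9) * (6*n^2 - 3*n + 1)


(1) = 31.5884*o^5 + 7.2045*o^4 - 24.5407*o^3 - 22.768*o^2 - 0.2214*o + 5.586
(2) = 9*s
(3) = -12*z^2 + 3*z + 5
(4) = 4.5675*a^4 - 2.6969*a^3 - 1.4015*a^2 + 8.2743*a - 4.3754
(5) = -6*n^5 + 9*n^4 - 10*n^3 + 58*n^2 - 28*n + 9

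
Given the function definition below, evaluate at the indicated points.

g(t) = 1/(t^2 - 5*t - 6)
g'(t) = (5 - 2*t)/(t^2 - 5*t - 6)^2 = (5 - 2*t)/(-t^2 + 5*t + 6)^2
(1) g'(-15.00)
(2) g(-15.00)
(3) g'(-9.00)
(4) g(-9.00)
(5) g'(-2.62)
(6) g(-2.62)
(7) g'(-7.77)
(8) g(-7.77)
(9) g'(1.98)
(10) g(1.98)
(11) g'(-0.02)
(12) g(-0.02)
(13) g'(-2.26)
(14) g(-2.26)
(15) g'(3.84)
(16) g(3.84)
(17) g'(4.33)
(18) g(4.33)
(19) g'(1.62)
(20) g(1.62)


(1) = 0.00
(2) = 0.00
(3) = 0.00
(4) = 0.01
(5) = 0.05
(6) = 0.07
(7) = 0.00
(8) = 0.01
(9) = 0.01
(10) = -0.08
(11) = 0.14
(12) = -0.17
(13) = 0.09
(14) = 0.10
(15) = -0.02
(16) = -0.10
(17) = -0.05
(18) = -0.11
(19) = 0.01
(20) = -0.09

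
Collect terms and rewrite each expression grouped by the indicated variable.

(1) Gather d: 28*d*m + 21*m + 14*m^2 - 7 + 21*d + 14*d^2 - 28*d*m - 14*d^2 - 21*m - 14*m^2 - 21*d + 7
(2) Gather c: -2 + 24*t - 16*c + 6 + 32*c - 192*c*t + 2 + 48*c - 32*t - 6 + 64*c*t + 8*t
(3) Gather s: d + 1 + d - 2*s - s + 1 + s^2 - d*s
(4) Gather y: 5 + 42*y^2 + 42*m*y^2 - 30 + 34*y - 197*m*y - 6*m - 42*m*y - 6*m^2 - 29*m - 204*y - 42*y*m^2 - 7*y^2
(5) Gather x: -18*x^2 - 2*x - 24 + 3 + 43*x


(1) = 0
(2) = c*(64 - 128*t)
(3) = 2*d + s^2 + s*(-d - 3) + 2
(4) = -6*m^2 - 35*m + y^2*(42*m + 35) + y*(-42*m^2 - 239*m - 170) - 25
(5) = -18*x^2 + 41*x - 21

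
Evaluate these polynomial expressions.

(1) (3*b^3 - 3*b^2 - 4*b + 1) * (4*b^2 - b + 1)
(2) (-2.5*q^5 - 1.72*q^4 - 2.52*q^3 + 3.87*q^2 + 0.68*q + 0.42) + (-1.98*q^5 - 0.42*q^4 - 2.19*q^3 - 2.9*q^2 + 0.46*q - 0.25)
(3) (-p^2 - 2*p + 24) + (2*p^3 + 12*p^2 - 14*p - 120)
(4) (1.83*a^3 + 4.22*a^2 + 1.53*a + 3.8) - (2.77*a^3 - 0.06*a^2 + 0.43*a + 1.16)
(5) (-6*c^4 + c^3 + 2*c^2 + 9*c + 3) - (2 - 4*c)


(1) = 12*b^5 - 15*b^4 - 10*b^3 + 5*b^2 - 5*b + 1
(2) = -4.48*q^5 - 2.14*q^4 - 4.71*q^3 + 0.97*q^2 + 1.14*q + 0.17
(3) = 2*p^3 + 11*p^2 - 16*p - 96
(4) = -0.94*a^3 + 4.28*a^2 + 1.1*a + 2.64
(5) = -6*c^4 + c^3 + 2*c^2 + 13*c + 1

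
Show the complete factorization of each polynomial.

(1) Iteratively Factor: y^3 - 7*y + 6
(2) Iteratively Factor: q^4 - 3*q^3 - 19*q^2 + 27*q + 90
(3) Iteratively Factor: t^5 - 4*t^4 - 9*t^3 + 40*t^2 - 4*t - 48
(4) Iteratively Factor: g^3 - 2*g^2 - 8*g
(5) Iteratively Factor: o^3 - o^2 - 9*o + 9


(1) = (y - 1)*(y^2 + y - 6) = (y - 1)*(y + 3)*(y - 2)
(2) = (q + 3)*(q^3 - 6*q^2 - q + 30) = (q - 5)*(q + 3)*(q^2 - q - 6) = (q - 5)*(q + 2)*(q + 3)*(q - 3)
(3) = (t - 2)*(t^4 - 2*t^3 - 13*t^2 + 14*t + 24) = (t - 2)*(t + 3)*(t^3 - 5*t^2 + 2*t + 8) = (t - 2)^2*(t + 3)*(t^2 - 3*t - 4) = (t - 2)^2*(t + 1)*(t + 3)*(t - 4)
(4) = (g + 2)*(g^2 - 4*g) = g*(g + 2)*(g - 4)
(5) = (o - 1)*(o^2 - 9) = (o - 3)*(o - 1)*(o + 3)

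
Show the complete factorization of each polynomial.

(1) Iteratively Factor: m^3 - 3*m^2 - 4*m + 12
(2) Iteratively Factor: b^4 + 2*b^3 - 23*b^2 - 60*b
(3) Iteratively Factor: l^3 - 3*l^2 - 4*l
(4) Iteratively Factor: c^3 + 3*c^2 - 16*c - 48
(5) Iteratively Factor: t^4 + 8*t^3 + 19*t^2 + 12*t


(1) = (m + 2)*(m^2 - 5*m + 6) = (m - 2)*(m + 2)*(m - 3)
(2) = (b + 4)*(b^3 - 2*b^2 - 15*b) = b*(b + 4)*(b^2 - 2*b - 15) = b*(b - 5)*(b + 4)*(b + 3)
(3) = (l - 4)*(l^2 + l) = l*(l - 4)*(l + 1)
(4) = (c - 4)*(c^2 + 7*c + 12) = (c - 4)*(c + 3)*(c + 4)
(5) = (t + 1)*(t^3 + 7*t^2 + 12*t) = (t + 1)*(t + 4)*(t^2 + 3*t) = t*(t + 1)*(t + 4)*(t + 3)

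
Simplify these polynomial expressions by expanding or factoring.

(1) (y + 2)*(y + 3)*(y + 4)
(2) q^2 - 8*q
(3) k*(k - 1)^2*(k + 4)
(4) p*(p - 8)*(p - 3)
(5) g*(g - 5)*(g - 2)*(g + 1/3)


(1) = y^3 + 9*y^2 + 26*y + 24
(2) = q*(q - 8)
(3) = k^4 + 2*k^3 - 7*k^2 + 4*k
(4) = p^3 - 11*p^2 + 24*p
(5) = g^4 - 20*g^3/3 + 23*g^2/3 + 10*g/3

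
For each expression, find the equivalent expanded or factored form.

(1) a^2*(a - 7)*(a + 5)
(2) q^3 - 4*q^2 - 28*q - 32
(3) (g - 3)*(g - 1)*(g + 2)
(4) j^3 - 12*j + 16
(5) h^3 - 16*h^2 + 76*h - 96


(1) = a^4 - 2*a^3 - 35*a^2
(2) = (q - 8)*(q + 2)^2
(3) = g^3 - 2*g^2 - 5*g + 6
(4) = (j - 2)^2*(j + 4)
(5) = (h - 8)*(h - 6)*(h - 2)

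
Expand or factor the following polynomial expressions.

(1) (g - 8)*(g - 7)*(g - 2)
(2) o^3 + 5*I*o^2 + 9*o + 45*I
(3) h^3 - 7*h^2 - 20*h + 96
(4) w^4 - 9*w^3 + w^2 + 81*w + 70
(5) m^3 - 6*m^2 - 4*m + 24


(1) = g^3 - 17*g^2 + 86*g - 112
(2) = (o - 3*I)*(o + 3*I)*(o + 5*I)
(3) = (h - 8)*(h - 3)*(h + 4)
(4) = (w - 7)*(w - 5)*(w + 1)*(w + 2)
(5) = (m - 6)*(m - 2)*(m + 2)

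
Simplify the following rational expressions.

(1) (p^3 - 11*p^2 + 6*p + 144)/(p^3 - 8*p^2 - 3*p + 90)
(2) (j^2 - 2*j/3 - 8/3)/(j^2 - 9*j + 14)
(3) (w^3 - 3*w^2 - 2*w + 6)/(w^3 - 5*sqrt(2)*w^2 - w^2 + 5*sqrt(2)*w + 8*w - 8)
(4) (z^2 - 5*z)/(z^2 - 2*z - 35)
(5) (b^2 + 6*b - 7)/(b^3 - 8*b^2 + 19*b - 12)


(1) = (p - 8)/(p - 5)
(2) = (3*j + 4)/(3*j - 21)
(3) = (w^2 + w*(-3 + sqrt(2)) - 3*sqrt(2))/(w^2 + w*(-4*sqrt(2) - 1) + 4*sqrt(2))
(4) = (z^2 - 5*z)/(z^2 - 2*z - 35)
(5) = (b + 7)/(b^2 - 7*b + 12)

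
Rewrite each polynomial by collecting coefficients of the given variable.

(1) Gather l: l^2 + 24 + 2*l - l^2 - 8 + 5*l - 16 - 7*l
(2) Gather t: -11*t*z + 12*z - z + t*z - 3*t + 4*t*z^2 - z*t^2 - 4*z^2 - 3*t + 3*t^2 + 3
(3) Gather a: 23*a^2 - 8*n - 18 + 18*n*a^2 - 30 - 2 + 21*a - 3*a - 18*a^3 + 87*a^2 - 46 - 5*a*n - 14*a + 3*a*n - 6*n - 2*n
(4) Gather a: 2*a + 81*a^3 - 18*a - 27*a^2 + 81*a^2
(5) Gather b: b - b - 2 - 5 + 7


(1) = 0
(2) = t^2*(3 - z) + t*(4*z^2 - 10*z - 6) - 4*z^2 + 11*z + 3
(3) = -18*a^3 + a^2*(18*n + 110) + a*(4 - 2*n) - 16*n - 96
(4) = 81*a^3 + 54*a^2 - 16*a
(5) = 0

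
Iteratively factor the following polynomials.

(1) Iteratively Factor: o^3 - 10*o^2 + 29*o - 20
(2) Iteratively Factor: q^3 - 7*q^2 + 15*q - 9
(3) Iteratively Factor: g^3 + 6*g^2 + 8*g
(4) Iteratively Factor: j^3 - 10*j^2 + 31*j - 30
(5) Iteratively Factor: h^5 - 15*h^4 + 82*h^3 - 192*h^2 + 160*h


(1) = (o - 5)*(o^2 - 5*o + 4) = (o - 5)*(o - 4)*(o - 1)
(2) = (q - 1)*(q^2 - 6*q + 9) = (q - 3)*(q - 1)*(q - 3)
(3) = (g + 2)*(g^2 + 4*g) = (g + 2)*(g + 4)*(g)
(4) = (j - 2)*(j^2 - 8*j + 15) = (j - 5)*(j - 2)*(j - 3)
(5) = (h - 2)*(h^4 - 13*h^3 + 56*h^2 - 80*h) = (h - 5)*(h - 2)*(h^3 - 8*h^2 + 16*h) = h*(h - 5)*(h - 2)*(h^2 - 8*h + 16) = h*(h - 5)*(h - 4)*(h - 2)*(h - 4)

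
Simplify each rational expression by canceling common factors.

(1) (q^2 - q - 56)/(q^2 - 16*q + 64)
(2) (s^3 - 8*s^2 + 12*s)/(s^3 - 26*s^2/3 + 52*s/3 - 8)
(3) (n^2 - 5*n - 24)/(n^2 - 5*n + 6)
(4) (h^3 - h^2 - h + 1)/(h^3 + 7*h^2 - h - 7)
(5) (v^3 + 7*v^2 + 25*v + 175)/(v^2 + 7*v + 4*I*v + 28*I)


(1) = (q + 7)/(q - 8)
(2) = 3*s/(3*s - 2)
(3) = (n^2 - 5*n - 24)/(n^2 - 5*n + 6)
(4) = (h - 1)/(h + 7)
(5) = (v^2 + 25)/(v + 4*I)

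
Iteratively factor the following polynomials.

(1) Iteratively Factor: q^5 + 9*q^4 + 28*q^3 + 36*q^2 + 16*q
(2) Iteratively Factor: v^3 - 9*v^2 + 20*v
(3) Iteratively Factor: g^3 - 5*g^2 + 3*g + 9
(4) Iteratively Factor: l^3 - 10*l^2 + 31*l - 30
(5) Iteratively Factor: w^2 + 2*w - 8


(1) = (q)*(q^4 + 9*q^3 + 28*q^2 + 36*q + 16) = q*(q + 4)*(q^3 + 5*q^2 + 8*q + 4) = q*(q + 2)*(q + 4)*(q^2 + 3*q + 2) = q*(q + 1)*(q + 2)*(q + 4)*(q + 2)
(2) = (v)*(v^2 - 9*v + 20) = v*(v - 5)*(v - 4)
(3) = (g - 3)*(g^2 - 2*g - 3) = (g - 3)^2*(g + 1)
(4) = (l - 2)*(l^2 - 8*l + 15) = (l - 3)*(l - 2)*(l - 5)
(5) = (w + 4)*(w - 2)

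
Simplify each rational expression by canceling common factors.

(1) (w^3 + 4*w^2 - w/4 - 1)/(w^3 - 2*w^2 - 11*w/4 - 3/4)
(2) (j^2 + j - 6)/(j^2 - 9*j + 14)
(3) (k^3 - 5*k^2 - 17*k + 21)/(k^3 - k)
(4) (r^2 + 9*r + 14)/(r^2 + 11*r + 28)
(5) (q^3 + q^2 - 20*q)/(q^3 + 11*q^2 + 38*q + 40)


(1) = (2*w^2 + 7*w - 4)/(2*w^2 - 5*w - 3)
(2) = (j + 3)/(j - 7)
(3) = (k^2 - 4*k - 21)/(k^2 + k)
(4) = (r + 2)/(r + 4)
(5) = (q^2 - 4*q)/(q^2 + 6*q + 8)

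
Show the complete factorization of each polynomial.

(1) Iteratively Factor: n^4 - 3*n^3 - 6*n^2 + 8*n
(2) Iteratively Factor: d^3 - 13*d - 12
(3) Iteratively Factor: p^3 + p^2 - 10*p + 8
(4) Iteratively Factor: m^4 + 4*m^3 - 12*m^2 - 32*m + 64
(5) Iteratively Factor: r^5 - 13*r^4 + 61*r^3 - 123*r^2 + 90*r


(1) = (n + 2)*(n^3 - 5*n^2 + 4*n) = (n - 4)*(n + 2)*(n^2 - n) = (n - 4)*(n - 1)*(n + 2)*(n)
(2) = (d + 1)*(d^2 - d - 12) = (d + 1)*(d + 3)*(d - 4)
(3) = (p - 1)*(p^2 + 2*p - 8) = (p - 2)*(p - 1)*(p + 4)
(4) = (m + 4)*(m^3 - 12*m + 16) = (m + 4)^2*(m^2 - 4*m + 4) = (m - 2)*(m + 4)^2*(m - 2)
(5) = (r)*(r^4 - 13*r^3 + 61*r^2 - 123*r + 90) = r*(r - 3)*(r^3 - 10*r^2 + 31*r - 30) = r*(r - 3)*(r - 2)*(r^2 - 8*r + 15) = r*(r - 3)^2*(r - 2)*(r - 5)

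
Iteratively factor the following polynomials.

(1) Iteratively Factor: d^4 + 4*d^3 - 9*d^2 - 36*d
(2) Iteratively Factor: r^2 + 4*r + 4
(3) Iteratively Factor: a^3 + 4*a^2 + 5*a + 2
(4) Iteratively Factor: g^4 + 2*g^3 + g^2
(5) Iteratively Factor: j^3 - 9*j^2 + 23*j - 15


(1) = (d - 3)*(d^3 + 7*d^2 + 12*d) = (d - 3)*(d + 3)*(d^2 + 4*d) = d*(d - 3)*(d + 3)*(d + 4)
(2) = (r + 2)*(r + 2)
(3) = (a + 1)*(a^2 + 3*a + 2) = (a + 1)^2*(a + 2)
(4) = (g + 1)*(g^3 + g^2) = g*(g + 1)*(g^2 + g) = g*(g + 1)^2*(g)
(5) = (j - 1)*(j^2 - 8*j + 15) = (j - 3)*(j - 1)*(j - 5)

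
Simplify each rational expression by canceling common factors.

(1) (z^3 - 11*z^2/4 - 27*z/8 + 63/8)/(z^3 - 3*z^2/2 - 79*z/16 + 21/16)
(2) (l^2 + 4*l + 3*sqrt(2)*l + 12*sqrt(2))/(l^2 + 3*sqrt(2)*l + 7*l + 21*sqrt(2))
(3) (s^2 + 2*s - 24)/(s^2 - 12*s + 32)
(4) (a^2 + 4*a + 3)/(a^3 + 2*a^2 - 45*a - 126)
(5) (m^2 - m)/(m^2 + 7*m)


(1) = (4*z - 6)/(4*z - 1)
(2) = (l + 4)/(l + 7)
(3) = (s + 6)/(s - 8)
(4) = (a + 1)/(a^2 - a - 42)
(5) = (m - 1)/(m + 7)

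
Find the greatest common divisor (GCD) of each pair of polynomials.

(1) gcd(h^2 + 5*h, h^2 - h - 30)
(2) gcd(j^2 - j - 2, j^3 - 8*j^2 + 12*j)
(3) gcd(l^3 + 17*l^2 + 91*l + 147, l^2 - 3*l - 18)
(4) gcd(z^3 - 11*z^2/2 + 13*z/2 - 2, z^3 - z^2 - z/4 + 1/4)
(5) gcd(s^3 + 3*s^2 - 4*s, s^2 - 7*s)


(1) = gcd(h*(h + 5), (h - 6)*(h + 5)) = h + 5
(2) = j - 2
(3) = gcd((l + 3)*(l + 7)^2, (l - 6)*(l + 3)) = l + 3
(4) = z^2 - 3*z/2 + 1/2
(5) = s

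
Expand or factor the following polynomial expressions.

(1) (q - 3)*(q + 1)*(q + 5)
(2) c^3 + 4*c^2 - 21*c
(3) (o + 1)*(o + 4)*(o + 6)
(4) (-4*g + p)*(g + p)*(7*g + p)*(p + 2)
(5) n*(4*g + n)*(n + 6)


(1) = q^3 + 3*q^2 - 13*q - 15
(2) = c*(c - 3)*(c + 7)
(3) = o^3 + 11*o^2 + 34*o + 24
(4) = -28*g^3*p - 56*g^3 - 25*g^2*p^2 - 50*g^2*p + 4*g*p^3 + 8*g*p^2 + p^4 + 2*p^3
(5) = 4*g*n^2 + 24*g*n + n^3 + 6*n^2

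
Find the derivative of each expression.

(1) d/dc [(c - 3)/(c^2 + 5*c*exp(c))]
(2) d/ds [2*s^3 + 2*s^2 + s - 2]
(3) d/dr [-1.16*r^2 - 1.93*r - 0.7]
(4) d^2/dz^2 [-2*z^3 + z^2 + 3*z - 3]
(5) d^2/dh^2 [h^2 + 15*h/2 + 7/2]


(1) = (c*(c + 5*exp(c)) - (c - 3)*(5*c*exp(c) + 2*c + 5*exp(c)))/(c^2*(c + 5*exp(c))^2)
(2) = 6*s^2 + 4*s + 1
(3) = -2.32*r - 1.93
(4) = 2 - 12*z
(5) = 2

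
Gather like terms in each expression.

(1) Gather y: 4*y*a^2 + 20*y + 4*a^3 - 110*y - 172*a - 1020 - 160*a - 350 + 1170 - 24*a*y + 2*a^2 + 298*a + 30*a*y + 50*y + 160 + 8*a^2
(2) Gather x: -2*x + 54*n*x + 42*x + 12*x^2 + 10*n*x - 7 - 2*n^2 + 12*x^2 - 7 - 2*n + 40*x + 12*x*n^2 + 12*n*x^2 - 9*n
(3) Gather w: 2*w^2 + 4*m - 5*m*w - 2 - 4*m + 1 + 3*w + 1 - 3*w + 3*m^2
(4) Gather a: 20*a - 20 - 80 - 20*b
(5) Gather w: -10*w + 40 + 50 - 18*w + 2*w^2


(1) = 4*a^3 + 10*a^2 - 34*a + y*(4*a^2 + 6*a - 40) - 40
(2) = -2*n^2 - 11*n + x^2*(12*n + 24) + x*(12*n^2 + 64*n + 80) - 14
(3) = 3*m^2 - 5*m*w + 2*w^2
(4) = 20*a - 20*b - 100
(5) = 2*w^2 - 28*w + 90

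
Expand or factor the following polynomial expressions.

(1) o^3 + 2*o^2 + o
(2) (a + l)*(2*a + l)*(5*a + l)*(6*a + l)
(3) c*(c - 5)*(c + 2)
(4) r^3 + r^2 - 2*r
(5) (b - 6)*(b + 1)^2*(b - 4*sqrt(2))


(1) = o*(o + 1)^2
(2) = 60*a^4 + 112*a^3*l + 65*a^2*l^2 + 14*a*l^3 + l^4
(3) = c^3 - 3*c^2 - 10*c
(4) = r*(r - 1)*(r + 2)
(5) = b^4 - 4*sqrt(2)*b^3 - 4*b^3 - 11*b^2 + 16*sqrt(2)*b^2 - 6*b + 44*sqrt(2)*b + 24*sqrt(2)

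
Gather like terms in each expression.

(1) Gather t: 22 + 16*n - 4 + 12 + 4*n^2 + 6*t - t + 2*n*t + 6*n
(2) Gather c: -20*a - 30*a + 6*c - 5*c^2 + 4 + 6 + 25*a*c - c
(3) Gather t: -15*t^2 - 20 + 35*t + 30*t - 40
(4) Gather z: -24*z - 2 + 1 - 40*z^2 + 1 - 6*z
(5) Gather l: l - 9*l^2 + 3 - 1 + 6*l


(1) = 4*n^2 + 22*n + t*(2*n + 5) + 30
(2) = -50*a - 5*c^2 + c*(25*a + 5) + 10
(3) = -15*t^2 + 65*t - 60
(4) = -40*z^2 - 30*z
(5) = -9*l^2 + 7*l + 2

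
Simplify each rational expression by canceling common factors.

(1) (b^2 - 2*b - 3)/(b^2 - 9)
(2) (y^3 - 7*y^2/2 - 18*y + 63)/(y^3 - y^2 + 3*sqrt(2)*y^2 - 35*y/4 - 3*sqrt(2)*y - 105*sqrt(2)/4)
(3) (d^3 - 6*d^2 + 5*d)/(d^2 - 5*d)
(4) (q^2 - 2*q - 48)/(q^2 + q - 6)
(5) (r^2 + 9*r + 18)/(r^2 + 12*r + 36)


(1) = (b + 1)/(b + 3)
(2) = (8*y - 24*sqrt(2))/(8*y + 20)
(3) = d - 1
(4) = (q^2 - 2*q - 48)/(q^2 + q - 6)
(5) = (r + 3)/(r + 6)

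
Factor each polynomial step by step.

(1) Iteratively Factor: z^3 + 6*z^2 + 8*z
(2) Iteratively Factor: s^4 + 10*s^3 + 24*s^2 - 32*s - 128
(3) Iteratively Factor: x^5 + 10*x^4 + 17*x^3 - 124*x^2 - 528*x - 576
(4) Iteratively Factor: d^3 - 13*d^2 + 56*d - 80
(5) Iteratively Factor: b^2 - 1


(1) = (z + 4)*(z^2 + 2*z) = z*(z + 4)*(z + 2)
(2) = (s + 4)*(s^3 + 6*s^2 - 32) = (s - 2)*(s + 4)*(s^2 + 8*s + 16) = (s - 2)*(s + 4)^2*(s + 4)
(3) = (x + 4)*(x^4 + 6*x^3 - 7*x^2 - 96*x - 144) = (x + 3)*(x + 4)*(x^3 + 3*x^2 - 16*x - 48) = (x + 3)*(x + 4)^2*(x^2 - x - 12) = (x + 3)^2*(x + 4)^2*(x - 4)
(4) = (d - 4)*(d^2 - 9*d + 20) = (d - 5)*(d - 4)*(d - 4)
(5) = (b + 1)*(b - 1)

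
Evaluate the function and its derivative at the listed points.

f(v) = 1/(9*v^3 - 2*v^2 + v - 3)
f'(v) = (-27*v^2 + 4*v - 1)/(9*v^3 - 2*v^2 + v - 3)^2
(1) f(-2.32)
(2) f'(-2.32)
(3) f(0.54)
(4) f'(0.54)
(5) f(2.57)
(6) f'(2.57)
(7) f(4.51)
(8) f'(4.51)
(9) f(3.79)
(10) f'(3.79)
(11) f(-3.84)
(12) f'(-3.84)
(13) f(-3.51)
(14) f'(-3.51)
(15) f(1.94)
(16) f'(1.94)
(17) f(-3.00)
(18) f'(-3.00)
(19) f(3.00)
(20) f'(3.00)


(1) = -0.01
(2) = -0.01
(3) = -0.61
(4) = -2.54
(5) = 0.01
(6) = -0.01
(7) = 0.00
(8) = -0.00
(9) = 0.00
(10) = -0.00
(11) = -0.00
(12) = -0.00
(13) = -0.00
(14) = -0.00
(15) = 0.02
(16) = -0.03
(17) = -0.00
(18) = -0.00
(19) = 0.00
(20) = -0.00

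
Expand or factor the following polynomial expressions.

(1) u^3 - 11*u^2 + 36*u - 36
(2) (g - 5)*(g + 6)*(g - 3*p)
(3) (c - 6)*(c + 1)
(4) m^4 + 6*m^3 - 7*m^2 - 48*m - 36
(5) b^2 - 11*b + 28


(1) = (u - 6)*(u - 3)*(u - 2)
(2) = g^3 - 3*g^2*p + g^2 - 3*g*p - 30*g + 90*p
(3) = c^2 - 5*c - 6
(4) = (m - 3)*(m + 1)*(m + 2)*(m + 6)
(5) = (b - 7)*(b - 4)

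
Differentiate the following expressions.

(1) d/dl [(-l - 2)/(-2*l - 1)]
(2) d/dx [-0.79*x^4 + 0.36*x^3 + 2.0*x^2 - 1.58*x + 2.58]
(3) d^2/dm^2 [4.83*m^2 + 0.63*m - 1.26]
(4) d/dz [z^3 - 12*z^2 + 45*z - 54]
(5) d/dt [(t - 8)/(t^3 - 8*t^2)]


(1) = -3/(2*l + 1)^2
(2) = -3.16*x^3 + 1.08*x^2 + 4.0*x - 1.58
(3) = 9.66000000000000
(4) = 3*z^2 - 24*z + 45
(5) = -2/t^3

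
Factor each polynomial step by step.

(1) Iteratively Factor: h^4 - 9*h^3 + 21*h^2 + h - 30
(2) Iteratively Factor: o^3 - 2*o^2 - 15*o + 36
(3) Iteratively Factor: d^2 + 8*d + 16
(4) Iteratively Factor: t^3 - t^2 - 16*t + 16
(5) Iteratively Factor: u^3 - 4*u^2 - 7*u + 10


(1) = (h - 2)*(h^3 - 7*h^2 + 7*h + 15) = (h - 5)*(h - 2)*(h^2 - 2*h - 3) = (h - 5)*(h - 3)*(h - 2)*(h + 1)
(2) = (o - 3)*(o^2 + o - 12) = (o - 3)^2*(o + 4)
(3) = (d + 4)*(d + 4)
(4) = (t + 4)*(t^2 - 5*t + 4) = (t - 1)*(t + 4)*(t - 4)
(5) = (u + 2)*(u^2 - 6*u + 5) = (u - 5)*(u + 2)*(u - 1)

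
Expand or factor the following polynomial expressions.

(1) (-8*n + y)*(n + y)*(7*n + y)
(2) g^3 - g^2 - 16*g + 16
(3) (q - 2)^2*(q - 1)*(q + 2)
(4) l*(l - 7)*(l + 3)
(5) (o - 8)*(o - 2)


(1) = -56*n^3 - 57*n^2*y + y^3
(2) = (g - 4)*(g - 1)*(g + 4)
(3) = q^4 - 3*q^3 - 2*q^2 + 12*q - 8
(4) = l^3 - 4*l^2 - 21*l
(5) = o^2 - 10*o + 16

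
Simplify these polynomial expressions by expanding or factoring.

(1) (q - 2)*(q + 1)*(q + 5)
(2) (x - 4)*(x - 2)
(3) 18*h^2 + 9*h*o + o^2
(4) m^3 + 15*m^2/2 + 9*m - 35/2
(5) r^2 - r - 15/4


(1) = q^3 + 4*q^2 - 7*q - 10
(2) = x^2 - 6*x + 8
(3) = (3*h + o)*(6*h + o)
(4) = (m - 1)*(m + 7/2)*(m + 5)
(5) = (r - 5/2)*(r + 3/2)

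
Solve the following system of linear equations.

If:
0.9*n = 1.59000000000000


Then:
n = 1.77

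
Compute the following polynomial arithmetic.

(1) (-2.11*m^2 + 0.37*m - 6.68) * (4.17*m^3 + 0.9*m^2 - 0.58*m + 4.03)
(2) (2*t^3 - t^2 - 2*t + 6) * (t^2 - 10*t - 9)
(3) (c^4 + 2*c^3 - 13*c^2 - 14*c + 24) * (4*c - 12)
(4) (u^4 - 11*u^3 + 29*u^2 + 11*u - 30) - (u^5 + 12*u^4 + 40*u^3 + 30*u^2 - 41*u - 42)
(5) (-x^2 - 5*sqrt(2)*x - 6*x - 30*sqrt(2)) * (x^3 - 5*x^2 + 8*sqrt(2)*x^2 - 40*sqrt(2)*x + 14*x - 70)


(1) = -8.7987*m^5 - 0.3561*m^4 - 26.2988*m^3 - 14.7299*m^2 + 5.3655*m - 26.9204
(2) = 2*t^5 - 21*t^4 - 10*t^3 + 35*t^2 - 42*t - 54
(3) = 4*c^5 - 4*c^4 - 76*c^3 + 100*c^2 + 264*c - 288
(4) = -u^5 - 11*u^4 - 51*u^3 - u^2 + 52*u + 12
(5) = -x^5 - 13*sqrt(2)*x^4 - x^4 - 64*x^3 - 13*sqrt(2)*x^3 - 94*x^2 + 320*sqrt(2)*x^2 - 70*sqrt(2)*x + 2820*x + 2100*sqrt(2)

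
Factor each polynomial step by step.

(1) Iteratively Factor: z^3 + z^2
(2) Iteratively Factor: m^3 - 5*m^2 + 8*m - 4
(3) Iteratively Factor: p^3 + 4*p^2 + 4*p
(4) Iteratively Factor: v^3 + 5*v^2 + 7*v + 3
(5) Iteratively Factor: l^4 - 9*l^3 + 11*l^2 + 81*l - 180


(1) = (z + 1)*(z^2) = z*(z + 1)*(z)
(2) = (m - 2)*(m^2 - 3*m + 2) = (m - 2)*(m - 1)*(m - 2)
(3) = (p)*(p^2 + 4*p + 4) = p*(p + 2)*(p + 2)
(4) = (v + 1)*(v^2 + 4*v + 3) = (v + 1)^2*(v + 3)
(5) = (l - 4)*(l^3 - 5*l^2 - 9*l + 45) = (l - 4)*(l - 3)*(l^2 - 2*l - 15) = (l - 5)*(l - 4)*(l - 3)*(l + 3)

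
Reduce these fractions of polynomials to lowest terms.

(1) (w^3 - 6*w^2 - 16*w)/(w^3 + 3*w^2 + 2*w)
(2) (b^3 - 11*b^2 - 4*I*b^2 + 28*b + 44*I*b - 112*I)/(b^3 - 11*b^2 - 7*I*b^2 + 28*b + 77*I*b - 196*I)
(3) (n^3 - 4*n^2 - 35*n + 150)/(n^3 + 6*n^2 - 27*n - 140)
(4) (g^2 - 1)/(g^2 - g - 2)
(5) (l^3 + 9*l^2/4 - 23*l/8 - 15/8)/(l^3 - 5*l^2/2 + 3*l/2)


(1) = (w - 8)/(w + 1)
(2) = (b - 4*I)/(b - 7*I)
(3) = (n^2 + n - 30)/(n^2 + 11*n + 28)
(4) = (g - 1)/(g - 2)
(5) = (8*l^3 + 18*l^2 - 23*l - 15)/(8*l^3 - 20*l^2 + 12*l)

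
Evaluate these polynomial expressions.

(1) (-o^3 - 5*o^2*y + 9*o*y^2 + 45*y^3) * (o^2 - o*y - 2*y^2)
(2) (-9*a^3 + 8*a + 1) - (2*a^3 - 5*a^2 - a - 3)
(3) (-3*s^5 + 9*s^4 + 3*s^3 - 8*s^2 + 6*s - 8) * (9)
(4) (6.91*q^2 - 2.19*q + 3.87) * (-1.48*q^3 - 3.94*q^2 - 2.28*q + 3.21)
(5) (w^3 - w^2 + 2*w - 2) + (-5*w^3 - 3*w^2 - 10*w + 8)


(1) = -o^5 - 4*o^4*y + 16*o^3*y^2 + 46*o^2*y^3 - 63*o*y^4 - 90*y^5
(2) = -11*a^3 + 5*a^2 + 9*a + 4
(3) = -27*s^5 + 81*s^4 + 27*s^3 - 72*s^2 + 54*s - 72
(4) = -10.2268*q^5 - 23.9842*q^4 - 12.8538*q^3 + 11.9265*q^2 - 15.8535*q + 12.4227
(5) = -4*w^3 - 4*w^2 - 8*w + 6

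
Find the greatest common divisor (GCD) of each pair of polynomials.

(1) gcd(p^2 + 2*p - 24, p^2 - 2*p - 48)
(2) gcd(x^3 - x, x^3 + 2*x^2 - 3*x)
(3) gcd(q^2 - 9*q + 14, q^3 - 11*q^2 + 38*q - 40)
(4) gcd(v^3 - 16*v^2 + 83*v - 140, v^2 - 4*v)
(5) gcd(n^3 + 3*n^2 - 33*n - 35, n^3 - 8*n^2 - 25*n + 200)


(1) = gcd((p - 4)*(p + 6), (p - 8)*(p + 6)) = p + 6
(2) = gcd(x*(x - 1)*(x + 1), x*(x - 1)*(x + 3)) = x^2 - x
(3) = gcd((q - 7)*(q - 2), (q - 5)*(q - 4)*(q - 2)) = q - 2
(4) = gcd((v - 7)*(v - 5)*(v - 4), v*(v - 4)) = v - 4
(5) = gcd((n - 5)*(n + 1)*(n + 7), (n - 8)*(n - 5)*(n + 5)) = n - 5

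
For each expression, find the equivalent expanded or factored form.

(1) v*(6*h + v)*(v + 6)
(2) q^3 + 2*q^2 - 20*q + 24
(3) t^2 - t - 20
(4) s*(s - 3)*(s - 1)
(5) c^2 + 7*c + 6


(1) = 6*h*v^2 + 36*h*v + v^3 + 6*v^2
(2) = (q - 2)^2*(q + 6)
(3) = (t - 5)*(t + 4)
(4) = s^3 - 4*s^2 + 3*s
(5) = (c + 1)*(c + 6)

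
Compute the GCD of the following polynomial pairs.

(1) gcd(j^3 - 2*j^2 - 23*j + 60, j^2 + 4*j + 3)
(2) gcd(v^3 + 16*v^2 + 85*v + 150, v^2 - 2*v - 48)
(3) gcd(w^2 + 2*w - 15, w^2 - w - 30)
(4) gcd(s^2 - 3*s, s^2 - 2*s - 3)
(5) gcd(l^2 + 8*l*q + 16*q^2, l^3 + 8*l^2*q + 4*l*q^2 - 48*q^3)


(1) = 1
(2) = v + 6
(3) = w + 5
(4) = gcd(s*(s - 3), (s - 3)*(s + 1)) = s - 3
(5) = l + 4*q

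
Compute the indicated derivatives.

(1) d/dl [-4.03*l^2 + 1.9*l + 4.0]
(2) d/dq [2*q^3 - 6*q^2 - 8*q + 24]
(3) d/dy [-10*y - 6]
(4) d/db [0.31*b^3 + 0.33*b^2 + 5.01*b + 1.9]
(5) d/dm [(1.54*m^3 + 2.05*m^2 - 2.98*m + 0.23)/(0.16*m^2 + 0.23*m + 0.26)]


(1) = 1.9 - 8.06*l
(2) = 6*q^2 - 12*q - 8
(3) = -10
(4) = 0.93*b^2 + 0.66*b + 5.01
(5) = (0.2464*m^4 + 0.7084*m^3 + 2.1495*m^2 + 0.9924*m - 0.8277)/(0.0256*m^4 + 0.0736*m^3 + 0.1361*m^2 + 0.1196*m + 0.0676)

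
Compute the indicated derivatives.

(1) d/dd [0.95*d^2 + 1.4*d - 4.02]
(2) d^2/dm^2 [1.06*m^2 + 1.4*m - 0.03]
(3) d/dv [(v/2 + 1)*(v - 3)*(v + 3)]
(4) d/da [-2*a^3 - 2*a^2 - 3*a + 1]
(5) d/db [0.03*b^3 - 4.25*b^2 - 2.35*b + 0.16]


(1) = 1.9*d + 1.4
(2) = 2.12000000000000
(3) = 3*v^2/2 + 2*v - 9/2
(4) = -6*a^2 - 4*a - 3
(5) = 0.09*b^2 - 8.5*b - 2.35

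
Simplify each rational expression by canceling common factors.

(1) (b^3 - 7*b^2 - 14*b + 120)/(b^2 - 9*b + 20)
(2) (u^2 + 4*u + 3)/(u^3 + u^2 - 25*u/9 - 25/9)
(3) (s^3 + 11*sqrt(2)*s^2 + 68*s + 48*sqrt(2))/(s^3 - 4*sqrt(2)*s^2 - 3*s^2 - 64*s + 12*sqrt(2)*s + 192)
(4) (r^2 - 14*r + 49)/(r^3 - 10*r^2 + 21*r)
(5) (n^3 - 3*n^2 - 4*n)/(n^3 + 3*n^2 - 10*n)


(1) = (b^2 - 2*b - 24)/(b - 4)
(2) = (9*u + 27)/(9*u^2 - 25)
(3) = (s^2 + 7*sqrt(2)*s + 12)/(s^2 + s*(-8*sqrt(2) - 3) + 24*sqrt(2))
(4) = (r - 7)/(r^2 - 3*r)
(5) = (n^2 - 3*n - 4)/(n^2 + 3*n - 10)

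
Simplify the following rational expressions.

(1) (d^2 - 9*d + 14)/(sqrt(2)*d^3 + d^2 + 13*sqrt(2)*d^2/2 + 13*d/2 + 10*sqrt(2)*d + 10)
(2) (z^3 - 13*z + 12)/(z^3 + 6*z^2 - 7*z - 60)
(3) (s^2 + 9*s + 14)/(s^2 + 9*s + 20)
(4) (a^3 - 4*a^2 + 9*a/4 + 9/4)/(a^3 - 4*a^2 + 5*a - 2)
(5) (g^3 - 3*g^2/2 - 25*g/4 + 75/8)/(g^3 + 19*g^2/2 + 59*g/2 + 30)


(1) = (2*d^2 - 18*d + 28)/(2*sqrt(2)*d^3 + d^2*(2 + 13*sqrt(2)) + d*(13 + 20*sqrt(2)) + 20)
(2) = (z - 1)/(z + 5)
(3) = (s^2 + 9*s + 14)/(s^2 + 9*s + 20)
(4) = (4*a^3 - 16*a^2 + 9*a + 9)/(4*a^3 - 16*a^2 + 20*a - 8)
(5) = (4*g^2 - 16*g + 15)/(4*g^2 + 28*g + 48)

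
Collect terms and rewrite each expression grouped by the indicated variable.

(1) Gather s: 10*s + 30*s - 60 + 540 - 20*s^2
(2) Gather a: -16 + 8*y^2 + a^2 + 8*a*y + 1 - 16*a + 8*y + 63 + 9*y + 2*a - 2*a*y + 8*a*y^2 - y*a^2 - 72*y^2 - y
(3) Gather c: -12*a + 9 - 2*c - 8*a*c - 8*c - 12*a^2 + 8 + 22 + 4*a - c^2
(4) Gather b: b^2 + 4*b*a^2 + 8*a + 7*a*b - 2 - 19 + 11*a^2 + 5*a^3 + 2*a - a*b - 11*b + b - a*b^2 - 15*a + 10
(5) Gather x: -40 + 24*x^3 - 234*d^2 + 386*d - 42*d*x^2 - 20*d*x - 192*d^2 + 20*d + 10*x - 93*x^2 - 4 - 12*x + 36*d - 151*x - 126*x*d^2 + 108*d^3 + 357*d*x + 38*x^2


(1) = -20*s^2 + 40*s + 480
(2) = a^2*(1 - y) + a*(8*y^2 + 6*y - 14) - 64*y^2 + 16*y + 48
(3) = -12*a^2 - 8*a - c^2 + c*(-8*a - 10) + 39
(4) = 5*a^3 + 11*a^2 - 5*a + b^2*(1 - a) + b*(4*a^2 + 6*a - 10) - 11
(5) = 108*d^3 - 426*d^2 + 442*d + 24*x^3 + x^2*(-42*d - 55) + x*(-126*d^2 + 337*d - 153) - 44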